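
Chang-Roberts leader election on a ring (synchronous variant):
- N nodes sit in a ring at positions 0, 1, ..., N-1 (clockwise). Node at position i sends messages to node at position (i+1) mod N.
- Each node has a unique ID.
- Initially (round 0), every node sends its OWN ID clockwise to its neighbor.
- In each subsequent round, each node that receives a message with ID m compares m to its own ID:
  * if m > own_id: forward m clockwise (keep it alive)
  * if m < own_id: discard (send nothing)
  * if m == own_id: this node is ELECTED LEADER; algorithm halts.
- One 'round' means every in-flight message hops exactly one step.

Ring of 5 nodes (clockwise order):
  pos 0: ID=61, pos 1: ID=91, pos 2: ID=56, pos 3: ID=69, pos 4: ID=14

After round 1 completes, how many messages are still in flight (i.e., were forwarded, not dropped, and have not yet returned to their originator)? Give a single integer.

Answer: 2

Derivation:
Round 1: pos1(id91) recv 61: drop; pos2(id56) recv 91: fwd; pos3(id69) recv 56: drop; pos4(id14) recv 69: fwd; pos0(id61) recv 14: drop
After round 1: 2 messages still in flight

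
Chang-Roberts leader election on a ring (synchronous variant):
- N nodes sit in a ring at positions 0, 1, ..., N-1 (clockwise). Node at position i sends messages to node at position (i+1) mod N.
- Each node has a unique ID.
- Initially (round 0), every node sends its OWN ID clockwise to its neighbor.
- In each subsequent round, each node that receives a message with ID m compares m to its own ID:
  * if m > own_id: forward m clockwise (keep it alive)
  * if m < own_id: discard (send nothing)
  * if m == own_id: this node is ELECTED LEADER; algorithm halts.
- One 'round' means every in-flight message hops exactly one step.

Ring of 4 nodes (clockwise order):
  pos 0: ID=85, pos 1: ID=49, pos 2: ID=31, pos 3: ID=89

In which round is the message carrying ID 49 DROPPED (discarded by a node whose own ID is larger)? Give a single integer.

Round 1: pos1(id49) recv 85: fwd; pos2(id31) recv 49: fwd; pos3(id89) recv 31: drop; pos0(id85) recv 89: fwd
Round 2: pos2(id31) recv 85: fwd; pos3(id89) recv 49: drop; pos1(id49) recv 89: fwd
Round 3: pos3(id89) recv 85: drop; pos2(id31) recv 89: fwd
Round 4: pos3(id89) recv 89: ELECTED
Message ID 49 originates at pos 1; dropped at pos 3 in round 2

Answer: 2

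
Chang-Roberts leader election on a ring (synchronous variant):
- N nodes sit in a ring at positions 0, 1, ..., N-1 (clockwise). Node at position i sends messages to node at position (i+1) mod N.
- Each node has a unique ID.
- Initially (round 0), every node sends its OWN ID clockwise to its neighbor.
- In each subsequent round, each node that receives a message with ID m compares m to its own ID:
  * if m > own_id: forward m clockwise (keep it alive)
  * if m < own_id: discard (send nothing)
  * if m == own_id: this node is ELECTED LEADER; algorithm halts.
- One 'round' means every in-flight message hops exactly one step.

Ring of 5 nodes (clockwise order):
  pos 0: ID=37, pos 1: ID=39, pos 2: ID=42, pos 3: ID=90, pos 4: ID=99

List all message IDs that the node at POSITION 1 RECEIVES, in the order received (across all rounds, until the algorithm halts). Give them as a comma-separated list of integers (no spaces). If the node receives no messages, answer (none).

Round 1: pos1(id39) recv 37: drop; pos2(id42) recv 39: drop; pos3(id90) recv 42: drop; pos4(id99) recv 90: drop; pos0(id37) recv 99: fwd
Round 2: pos1(id39) recv 99: fwd
Round 3: pos2(id42) recv 99: fwd
Round 4: pos3(id90) recv 99: fwd
Round 5: pos4(id99) recv 99: ELECTED

Answer: 37,99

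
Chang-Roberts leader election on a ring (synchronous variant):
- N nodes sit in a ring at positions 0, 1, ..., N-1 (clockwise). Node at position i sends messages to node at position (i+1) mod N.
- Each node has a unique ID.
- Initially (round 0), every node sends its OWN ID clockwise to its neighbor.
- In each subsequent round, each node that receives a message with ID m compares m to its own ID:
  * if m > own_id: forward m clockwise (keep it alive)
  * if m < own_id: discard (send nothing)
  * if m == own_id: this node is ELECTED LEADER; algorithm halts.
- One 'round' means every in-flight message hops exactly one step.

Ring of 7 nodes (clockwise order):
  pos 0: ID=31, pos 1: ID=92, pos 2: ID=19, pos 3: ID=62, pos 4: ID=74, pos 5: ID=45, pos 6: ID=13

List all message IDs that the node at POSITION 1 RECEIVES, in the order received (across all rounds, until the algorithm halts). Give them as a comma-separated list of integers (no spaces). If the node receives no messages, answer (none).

Answer: 31,45,74,92

Derivation:
Round 1: pos1(id92) recv 31: drop; pos2(id19) recv 92: fwd; pos3(id62) recv 19: drop; pos4(id74) recv 62: drop; pos5(id45) recv 74: fwd; pos6(id13) recv 45: fwd; pos0(id31) recv 13: drop
Round 2: pos3(id62) recv 92: fwd; pos6(id13) recv 74: fwd; pos0(id31) recv 45: fwd
Round 3: pos4(id74) recv 92: fwd; pos0(id31) recv 74: fwd; pos1(id92) recv 45: drop
Round 4: pos5(id45) recv 92: fwd; pos1(id92) recv 74: drop
Round 5: pos6(id13) recv 92: fwd
Round 6: pos0(id31) recv 92: fwd
Round 7: pos1(id92) recv 92: ELECTED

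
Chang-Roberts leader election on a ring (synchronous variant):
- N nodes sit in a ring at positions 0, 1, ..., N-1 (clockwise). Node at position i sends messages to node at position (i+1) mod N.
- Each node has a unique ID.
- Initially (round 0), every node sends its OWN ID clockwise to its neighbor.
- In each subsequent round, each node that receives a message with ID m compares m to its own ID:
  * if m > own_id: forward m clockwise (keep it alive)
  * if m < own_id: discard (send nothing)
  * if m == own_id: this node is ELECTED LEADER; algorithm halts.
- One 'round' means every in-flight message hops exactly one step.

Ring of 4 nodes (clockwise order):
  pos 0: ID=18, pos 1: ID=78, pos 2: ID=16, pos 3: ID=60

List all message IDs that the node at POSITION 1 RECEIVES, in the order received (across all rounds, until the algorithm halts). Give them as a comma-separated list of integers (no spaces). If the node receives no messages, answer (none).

Answer: 18,60,78

Derivation:
Round 1: pos1(id78) recv 18: drop; pos2(id16) recv 78: fwd; pos3(id60) recv 16: drop; pos0(id18) recv 60: fwd
Round 2: pos3(id60) recv 78: fwd; pos1(id78) recv 60: drop
Round 3: pos0(id18) recv 78: fwd
Round 4: pos1(id78) recv 78: ELECTED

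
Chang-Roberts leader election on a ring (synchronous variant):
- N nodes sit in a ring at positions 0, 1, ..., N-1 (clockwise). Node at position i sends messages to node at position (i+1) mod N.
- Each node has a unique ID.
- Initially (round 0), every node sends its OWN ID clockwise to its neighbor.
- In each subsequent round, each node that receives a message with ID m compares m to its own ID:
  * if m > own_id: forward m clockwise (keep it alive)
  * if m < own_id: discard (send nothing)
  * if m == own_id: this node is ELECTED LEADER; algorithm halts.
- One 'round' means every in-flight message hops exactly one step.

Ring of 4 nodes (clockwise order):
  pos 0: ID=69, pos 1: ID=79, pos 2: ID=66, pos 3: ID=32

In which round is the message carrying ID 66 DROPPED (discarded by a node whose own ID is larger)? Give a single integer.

Round 1: pos1(id79) recv 69: drop; pos2(id66) recv 79: fwd; pos3(id32) recv 66: fwd; pos0(id69) recv 32: drop
Round 2: pos3(id32) recv 79: fwd; pos0(id69) recv 66: drop
Round 3: pos0(id69) recv 79: fwd
Round 4: pos1(id79) recv 79: ELECTED
Message ID 66 originates at pos 2; dropped at pos 0 in round 2

Answer: 2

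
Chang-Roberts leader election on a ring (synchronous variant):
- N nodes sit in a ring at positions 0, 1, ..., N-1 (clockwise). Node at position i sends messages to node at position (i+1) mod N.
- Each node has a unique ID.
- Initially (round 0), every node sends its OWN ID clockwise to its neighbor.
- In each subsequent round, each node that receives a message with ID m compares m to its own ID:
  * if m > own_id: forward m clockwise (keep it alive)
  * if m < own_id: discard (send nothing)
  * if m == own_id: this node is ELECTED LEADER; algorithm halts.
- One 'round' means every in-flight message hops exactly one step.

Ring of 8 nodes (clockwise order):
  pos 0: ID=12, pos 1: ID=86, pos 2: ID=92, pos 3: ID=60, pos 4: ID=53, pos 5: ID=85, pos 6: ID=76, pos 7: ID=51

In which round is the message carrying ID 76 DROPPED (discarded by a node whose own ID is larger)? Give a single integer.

Answer: 3

Derivation:
Round 1: pos1(id86) recv 12: drop; pos2(id92) recv 86: drop; pos3(id60) recv 92: fwd; pos4(id53) recv 60: fwd; pos5(id85) recv 53: drop; pos6(id76) recv 85: fwd; pos7(id51) recv 76: fwd; pos0(id12) recv 51: fwd
Round 2: pos4(id53) recv 92: fwd; pos5(id85) recv 60: drop; pos7(id51) recv 85: fwd; pos0(id12) recv 76: fwd; pos1(id86) recv 51: drop
Round 3: pos5(id85) recv 92: fwd; pos0(id12) recv 85: fwd; pos1(id86) recv 76: drop
Round 4: pos6(id76) recv 92: fwd; pos1(id86) recv 85: drop
Round 5: pos7(id51) recv 92: fwd
Round 6: pos0(id12) recv 92: fwd
Round 7: pos1(id86) recv 92: fwd
Round 8: pos2(id92) recv 92: ELECTED
Message ID 76 originates at pos 6; dropped at pos 1 in round 3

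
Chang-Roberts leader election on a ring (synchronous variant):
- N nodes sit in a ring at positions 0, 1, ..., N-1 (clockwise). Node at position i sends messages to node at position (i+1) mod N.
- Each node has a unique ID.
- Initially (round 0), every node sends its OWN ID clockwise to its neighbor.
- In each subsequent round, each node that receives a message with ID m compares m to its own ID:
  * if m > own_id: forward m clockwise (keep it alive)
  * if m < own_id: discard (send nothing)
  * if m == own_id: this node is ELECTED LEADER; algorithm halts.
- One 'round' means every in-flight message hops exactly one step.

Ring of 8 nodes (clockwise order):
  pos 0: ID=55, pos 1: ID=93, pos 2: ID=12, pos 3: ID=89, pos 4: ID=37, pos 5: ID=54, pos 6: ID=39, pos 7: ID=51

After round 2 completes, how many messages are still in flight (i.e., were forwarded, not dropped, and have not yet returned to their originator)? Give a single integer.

Round 1: pos1(id93) recv 55: drop; pos2(id12) recv 93: fwd; pos3(id89) recv 12: drop; pos4(id37) recv 89: fwd; pos5(id54) recv 37: drop; pos6(id39) recv 54: fwd; pos7(id51) recv 39: drop; pos0(id55) recv 51: drop
Round 2: pos3(id89) recv 93: fwd; pos5(id54) recv 89: fwd; pos7(id51) recv 54: fwd
After round 2: 3 messages still in flight

Answer: 3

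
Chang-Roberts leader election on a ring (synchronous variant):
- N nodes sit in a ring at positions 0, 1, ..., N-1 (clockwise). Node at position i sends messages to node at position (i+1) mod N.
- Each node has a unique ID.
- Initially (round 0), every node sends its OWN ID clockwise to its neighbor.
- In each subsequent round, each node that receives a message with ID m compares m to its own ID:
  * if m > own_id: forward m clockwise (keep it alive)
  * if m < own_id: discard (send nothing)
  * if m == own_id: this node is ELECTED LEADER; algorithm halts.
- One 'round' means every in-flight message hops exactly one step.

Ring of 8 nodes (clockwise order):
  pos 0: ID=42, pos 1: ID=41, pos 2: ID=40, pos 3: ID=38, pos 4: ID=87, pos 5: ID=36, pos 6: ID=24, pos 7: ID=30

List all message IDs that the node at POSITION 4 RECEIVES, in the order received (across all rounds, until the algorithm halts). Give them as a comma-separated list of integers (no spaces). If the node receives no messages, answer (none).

Answer: 38,40,41,42,87

Derivation:
Round 1: pos1(id41) recv 42: fwd; pos2(id40) recv 41: fwd; pos3(id38) recv 40: fwd; pos4(id87) recv 38: drop; pos5(id36) recv 87: fwd; pos6(id24) recv 36: fwd; pos7(id30) recv 24: drop; pos0(id42) recv 30: drop
Round 2: pos2(id40) recv 42: fwd; pos3(id38) recv 41: fwd; pos4(id87) recv 40: drop; pos6(id24) recv 87: fwd; pos7(id30) recv 36: fwd
Round 3: pos3(id38) recv 42: fwd; pos4(id87) recv 41: drop; pos7(id30) recv 87: fwd; pos0(id42) recv 36: drop
Round 4: pos4(id87) recv 42: drop; pos0(id42) recv 87: fwd
Round 5: pos1(id41) recv 87: fwd
Round 6: pos2(id40) recv 87: fwd
Round 7: pos3(id38) recv 87: fwd
Round 8: pos4(id87) recv 87: ELECTED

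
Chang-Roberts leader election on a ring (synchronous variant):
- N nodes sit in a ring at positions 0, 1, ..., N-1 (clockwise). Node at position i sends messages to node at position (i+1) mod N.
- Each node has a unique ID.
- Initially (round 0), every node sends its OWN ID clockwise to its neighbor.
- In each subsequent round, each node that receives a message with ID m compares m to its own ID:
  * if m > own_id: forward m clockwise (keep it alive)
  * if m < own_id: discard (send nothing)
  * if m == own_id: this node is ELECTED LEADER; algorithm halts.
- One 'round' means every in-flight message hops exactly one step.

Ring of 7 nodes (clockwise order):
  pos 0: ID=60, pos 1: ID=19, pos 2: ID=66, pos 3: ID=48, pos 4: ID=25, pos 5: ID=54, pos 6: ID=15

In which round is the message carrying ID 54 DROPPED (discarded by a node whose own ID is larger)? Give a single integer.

Answer: 2

Derivation:
Round 1: pos1(id19) recv 60: fwd; pos2(id66) recv 19: drop; pos3(id48) recv 66: fwd; pos4(id25) recv 48: fwd; pos5(id54) recv 25: drop; pos6(id15) recv 54: fwd; pos0(id60) recv 15: drop
Round 2: pos2(id66) recv 60: drop; pos4(id25) recv 66: fwd; pos5(id54) recv 48: drop; pos0(id60) recv 54: drop
Round 3: pos5(id54) recv 66: fwd
Round 4: pos6(id15) recv 66: fwd
Round 5: pos0(id60) recv 66: fwd
Round 6: pos1(id19) recv 66: fwd
Round 7: pos2(id66) recv 66: ELECTED
Message ID 54 originates at pos 5; dropped at pos 0 in round 2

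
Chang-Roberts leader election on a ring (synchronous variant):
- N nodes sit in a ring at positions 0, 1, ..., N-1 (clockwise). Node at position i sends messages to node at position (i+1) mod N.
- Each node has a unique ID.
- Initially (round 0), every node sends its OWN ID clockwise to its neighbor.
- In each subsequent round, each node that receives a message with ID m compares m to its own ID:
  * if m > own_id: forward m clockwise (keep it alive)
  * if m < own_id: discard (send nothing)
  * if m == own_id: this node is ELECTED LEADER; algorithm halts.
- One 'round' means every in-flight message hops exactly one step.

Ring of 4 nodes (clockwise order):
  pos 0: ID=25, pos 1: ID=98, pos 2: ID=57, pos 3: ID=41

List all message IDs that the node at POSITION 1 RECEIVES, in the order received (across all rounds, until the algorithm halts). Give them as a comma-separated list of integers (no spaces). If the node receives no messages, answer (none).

Answer: 25,41,57,98

Derivation:
Round 1: pos1(id98) recv 25: drop; pos2(id57) recv 98: fwd; pos3(id41) recv 57: fwd; pos0(id25) recv 41: fwd
Round 2: pos3(id41) recv 98: fwd; pos0(id25) recv 57: fwd; pos1(id98) recv 41: drop
Round 3: pos0(id25) recv 98: fwd; pos1(id98) recv 57: drop
Round 4: pos1(id98) recv 98: ELECTED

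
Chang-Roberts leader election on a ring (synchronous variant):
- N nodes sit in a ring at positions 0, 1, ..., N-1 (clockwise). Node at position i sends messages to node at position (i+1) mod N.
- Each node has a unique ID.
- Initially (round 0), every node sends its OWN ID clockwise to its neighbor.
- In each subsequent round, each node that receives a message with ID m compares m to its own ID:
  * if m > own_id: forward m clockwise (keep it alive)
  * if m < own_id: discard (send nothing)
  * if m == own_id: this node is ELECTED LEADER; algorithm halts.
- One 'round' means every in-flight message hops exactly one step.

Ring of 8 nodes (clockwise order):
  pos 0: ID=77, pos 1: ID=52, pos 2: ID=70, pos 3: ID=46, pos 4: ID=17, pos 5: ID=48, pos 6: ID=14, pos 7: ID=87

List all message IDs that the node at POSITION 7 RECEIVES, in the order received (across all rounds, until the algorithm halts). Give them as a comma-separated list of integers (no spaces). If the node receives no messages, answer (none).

Answer: 14,48,70,77,87

Derivation:
Round 1: pos1(id52) recv 77: fwd; pos2(id70) recv 52: drop; pos3(id46) recv 70: fwd; pos4(id17) recv 46: fwd; pos5(id48) recv 17: drop; pos6(id14) recv 48: fwd; pos7(id87) recv 14: drop; pos0(id77) recv 87: fwd
Round 2: pos2(id70) recv 77: fwd; pos4(id17) recv 70: fwd; pos5(id48) recv 46: drop; pos7(id87) recv 48: drop; pos1(id52) recv 87: fwd
Round 3: pos3(id46) recv 77: fwd; pos5(id48) recv 70: fwd; pos2(id70) recv 87: fwd
Round 4: pos4(id17) recv 77: fwd; pos6(id14) recv 70: fwd; pos3(id46) recv 87: fwd
Round 5: pos5(id48) recv 77: fwd; pos7(id87) recv 70: drop; pos4(id17) recv 87: fwd
Round 6: pos6(id14) recv 77: fwd; pos5(id48) recv 87: fwd
Round 7: pos7(id87) recv 77: drop; pos6(id14) recv 87: fwd
Round 8: pos7(id87) recv 87: ELECTED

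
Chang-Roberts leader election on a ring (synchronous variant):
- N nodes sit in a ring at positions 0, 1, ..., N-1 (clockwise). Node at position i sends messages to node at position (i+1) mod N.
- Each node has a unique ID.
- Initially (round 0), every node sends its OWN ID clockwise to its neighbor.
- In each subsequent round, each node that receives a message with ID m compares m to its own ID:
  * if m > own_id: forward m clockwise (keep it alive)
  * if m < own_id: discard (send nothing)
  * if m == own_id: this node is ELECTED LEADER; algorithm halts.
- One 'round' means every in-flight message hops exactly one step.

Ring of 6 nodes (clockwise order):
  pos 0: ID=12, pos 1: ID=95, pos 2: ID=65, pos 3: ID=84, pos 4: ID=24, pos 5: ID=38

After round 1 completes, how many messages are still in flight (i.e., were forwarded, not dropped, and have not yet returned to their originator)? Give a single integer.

Answer: 3

Derivation:
Round 1: pos1(id95) recv 12: drop; pos2(id65) recv 95: fwd; pos3(id84) recv 65: drop; pos4(id24) recv 84: fwd; pos5(id38) recv 24: drop; pos0(id12) recv 38: fwd
After round 1: 3 messages still in flight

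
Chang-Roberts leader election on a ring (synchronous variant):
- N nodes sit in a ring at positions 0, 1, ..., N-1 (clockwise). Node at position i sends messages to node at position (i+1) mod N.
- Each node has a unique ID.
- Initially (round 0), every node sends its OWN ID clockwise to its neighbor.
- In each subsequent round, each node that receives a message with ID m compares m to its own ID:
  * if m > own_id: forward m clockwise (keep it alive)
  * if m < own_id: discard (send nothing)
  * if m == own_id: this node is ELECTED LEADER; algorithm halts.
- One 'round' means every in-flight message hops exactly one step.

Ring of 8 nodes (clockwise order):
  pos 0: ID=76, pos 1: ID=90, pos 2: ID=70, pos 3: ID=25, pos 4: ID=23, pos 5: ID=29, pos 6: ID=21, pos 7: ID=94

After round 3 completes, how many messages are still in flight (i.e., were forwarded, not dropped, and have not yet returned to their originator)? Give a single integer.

Answer: 3

Derivation:
Round 1: pos1(id90) recv 76: drop; pos2(id70) recv 90: fwd; pos3(id25) recv 70: fwd; pos4(id23) recv 25: fwd; pos5(id29) recv 23: drop; pos6(id21) recv 29: fwd; pos7(id94) recv 21: drop; pos0(id76) recv 94: fwd
Round 2: pos3(id25) recv 90: fwd; pos4(id23) recv 70: fwd; pos5(id29) recv 25: drop; pos7(id94) recv 29: drop; pos1(id90) recv 94: fwd
Round 3: pos4(id23) recv 90: fwd; pos5(id29) recv 70: fwd; pos2(id70) recv 94: fwd
After round 3: 3 messages still in flight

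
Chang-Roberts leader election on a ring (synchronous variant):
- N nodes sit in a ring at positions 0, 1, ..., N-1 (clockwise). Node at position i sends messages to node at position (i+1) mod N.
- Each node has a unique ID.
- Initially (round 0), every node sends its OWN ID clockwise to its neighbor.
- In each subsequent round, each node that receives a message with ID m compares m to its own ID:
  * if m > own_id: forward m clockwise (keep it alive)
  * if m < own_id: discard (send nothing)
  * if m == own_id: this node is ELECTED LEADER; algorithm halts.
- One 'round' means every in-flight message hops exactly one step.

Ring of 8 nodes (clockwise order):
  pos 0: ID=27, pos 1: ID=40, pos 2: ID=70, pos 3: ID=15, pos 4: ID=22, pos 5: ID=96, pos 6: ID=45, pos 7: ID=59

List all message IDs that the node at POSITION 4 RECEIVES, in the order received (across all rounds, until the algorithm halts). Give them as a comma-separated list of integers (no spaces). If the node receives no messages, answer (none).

Round 1: pos1(id40) recv 27: drop; pos2(id70) recv 40: drop; pos3(id15) recv 70: fwd; pos4(id22) recv 15: drop; pos5(id96) recv 22: drop; pos6(id45) recv 96: fwd; pos7(id59) recv 45: drop; pos0(id27) recv 59: fwd
Round 2: pos4(id22) recv 70: fwd; pos7(id59) recv 96: fwd; pos1(id40) recv 59: fwd
Round 3: pos5(id96) recv 70: drop; pos0(id27) recv 96: fwd; pos2(id70) recv 59: drop
Round 4: pos1(id40) recv 96: fwd
Round 5: pos2(id70) recv 96: fwd
Round 6: pos3(id15) recv 96: fwd
Round 7: pos4(id22) recv 96: fwd
Round 8: pos5(id96) recv 96: ELECTED

Answer: 15,70,96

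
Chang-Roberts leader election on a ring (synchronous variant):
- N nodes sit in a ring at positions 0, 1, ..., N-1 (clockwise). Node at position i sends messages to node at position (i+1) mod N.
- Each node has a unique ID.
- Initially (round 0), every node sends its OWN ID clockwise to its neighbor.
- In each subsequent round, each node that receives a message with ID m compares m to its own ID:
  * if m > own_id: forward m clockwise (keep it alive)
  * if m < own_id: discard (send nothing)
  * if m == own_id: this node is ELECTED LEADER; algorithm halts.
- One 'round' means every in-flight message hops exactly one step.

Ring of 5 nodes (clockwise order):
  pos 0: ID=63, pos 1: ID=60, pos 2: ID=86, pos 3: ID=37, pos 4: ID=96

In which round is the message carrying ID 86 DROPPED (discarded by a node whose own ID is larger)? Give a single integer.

Round 1: pos1(id60) recv 63: fwd; pos2(id86) recv 60: drop; pos3(id37) recv 86: fwd; pos4(id96) recv 37: drop; pos0(id63) recv 96: fwd
Round 2: pos2(id86) recv 63: drop; pos4(id96) recv 86: drop; pos1(id60) recv 96: fwd
Round 3: pos2(id86) recv 96: fwd
Round 4: pos3(id37) recv 96: fwd
Round 5: pos4(id96) recv 96: ELECTED
Message ID 86 originates at pos 2; dropped at pos 4 in round 2

Answer: 2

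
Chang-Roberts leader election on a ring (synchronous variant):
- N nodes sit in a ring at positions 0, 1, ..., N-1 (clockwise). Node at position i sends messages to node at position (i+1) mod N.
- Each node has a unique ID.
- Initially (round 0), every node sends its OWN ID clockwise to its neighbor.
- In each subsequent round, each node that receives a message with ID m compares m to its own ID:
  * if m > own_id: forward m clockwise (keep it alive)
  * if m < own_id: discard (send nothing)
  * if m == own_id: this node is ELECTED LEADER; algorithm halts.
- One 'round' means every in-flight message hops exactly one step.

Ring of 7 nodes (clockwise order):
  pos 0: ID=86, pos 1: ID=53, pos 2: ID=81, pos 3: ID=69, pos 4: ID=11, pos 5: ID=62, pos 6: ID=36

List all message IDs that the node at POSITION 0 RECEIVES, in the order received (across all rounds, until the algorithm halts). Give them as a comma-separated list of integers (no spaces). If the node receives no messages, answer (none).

Round 1: pos1(id53) recv 86: fwd; pos2(id81) recv 53: drop; pos3(id69) recv 81: fwd; pos4(id11) recv 69: fwd; pos5(id62) recv 11: drop; pos6(id36) recv 62: fwd; pos0(id86) recv 36: drop
Round 2: pos2(id81) recv 86: fwd; pos4(id11) recv 81: fwd; pos5(id62) recv 69: fwd; pos0(id86) recv 62: drop
Round 3: pos3(id69) recv 86: fwd; pos5(id62) recv 81: fwd; pos6(id36) recv 69: fwd
Round 4: pos4(id11) recv 86: fwd; pos6(id36) recv 81: fwd; pos0(id86) recv 69: drop
Round 5: pos5(id62) recv 86: fwd; pos0(id86) recv 81: drop
Round 6: pos6(id36) recv 86: fwd
Round 7: pos0(id86) recv 86: ELECTED

Answer: 36,62,69,81,86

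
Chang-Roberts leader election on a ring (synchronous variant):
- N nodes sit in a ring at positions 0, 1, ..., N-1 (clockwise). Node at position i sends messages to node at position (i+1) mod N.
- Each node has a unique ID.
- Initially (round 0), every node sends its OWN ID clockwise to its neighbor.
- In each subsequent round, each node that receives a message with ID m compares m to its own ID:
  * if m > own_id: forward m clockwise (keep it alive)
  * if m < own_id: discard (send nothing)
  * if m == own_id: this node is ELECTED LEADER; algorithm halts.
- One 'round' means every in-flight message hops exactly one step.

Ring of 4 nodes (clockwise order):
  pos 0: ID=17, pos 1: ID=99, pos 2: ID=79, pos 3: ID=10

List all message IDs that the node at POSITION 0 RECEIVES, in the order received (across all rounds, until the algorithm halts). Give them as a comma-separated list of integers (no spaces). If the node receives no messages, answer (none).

Round 1: pos1(id99) recv 17: drop; pos2(id79) recv 99: fwd; pos3(id10) recv 79: fwd; pos0(id17) recv 10: drop
Round 2: pos3(id10) recv 99: fwd; pos0(id17) recv 79: fwd
Round 3: pos0(id17) recv 99: fwd; pos1(id99) recv 79: drop
Round 4: pos1(id99) recv 99: ELECTED

Answer: 10,79,99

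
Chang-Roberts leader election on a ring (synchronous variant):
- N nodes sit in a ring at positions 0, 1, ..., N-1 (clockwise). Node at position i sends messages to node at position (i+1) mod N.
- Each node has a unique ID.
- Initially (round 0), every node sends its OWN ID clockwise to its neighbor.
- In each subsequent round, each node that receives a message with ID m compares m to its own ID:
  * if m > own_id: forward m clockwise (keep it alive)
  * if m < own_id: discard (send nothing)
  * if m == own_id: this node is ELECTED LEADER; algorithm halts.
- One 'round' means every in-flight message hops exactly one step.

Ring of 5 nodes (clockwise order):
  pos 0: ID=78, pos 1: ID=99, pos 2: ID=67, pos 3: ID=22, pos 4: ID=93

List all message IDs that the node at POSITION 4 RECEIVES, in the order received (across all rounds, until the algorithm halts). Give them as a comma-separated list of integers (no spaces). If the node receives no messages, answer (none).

Round 1: pos1(id99) recv 78: drop; pos2(id67) recv 99: fwd; pos3(id22) recv 67: fwd; pos4(id93) recv 22: drop; pos0(id78) recv 93: fwd
Round 2: pos3(id22) recv 99: fwd; pos4(id93) recv 67: drop; pos1(id99) recv 93: drop
Round 3: pos4(id93) recv 99: fwd
Round 4: pos0(id78) recv 99: fwd
Round 5: pos1(id99) recv 99: ELECTED

Answer: 22,67,99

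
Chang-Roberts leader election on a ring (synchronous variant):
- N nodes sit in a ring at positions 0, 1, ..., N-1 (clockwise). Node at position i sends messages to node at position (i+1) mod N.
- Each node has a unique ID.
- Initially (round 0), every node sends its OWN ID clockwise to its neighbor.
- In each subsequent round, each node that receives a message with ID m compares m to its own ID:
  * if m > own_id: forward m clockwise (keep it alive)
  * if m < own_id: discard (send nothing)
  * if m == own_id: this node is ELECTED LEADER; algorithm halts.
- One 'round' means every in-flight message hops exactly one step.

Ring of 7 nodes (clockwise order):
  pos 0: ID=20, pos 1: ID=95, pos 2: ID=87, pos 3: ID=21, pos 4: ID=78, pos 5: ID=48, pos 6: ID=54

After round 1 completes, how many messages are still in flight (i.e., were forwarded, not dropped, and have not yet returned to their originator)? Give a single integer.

Round 1: pos1(id95) recv 20: drop; pos2(id87) recv 95: fwd; pos3(id21) recv 87: fwd; pos4(id78) recv 21: drop; pos5(id48) recv 78: fwd; pos6(id54) recv 48: drop; pos0(id20) recv 54: fwd
After round 1: 4 messages still in flight

Answer: 4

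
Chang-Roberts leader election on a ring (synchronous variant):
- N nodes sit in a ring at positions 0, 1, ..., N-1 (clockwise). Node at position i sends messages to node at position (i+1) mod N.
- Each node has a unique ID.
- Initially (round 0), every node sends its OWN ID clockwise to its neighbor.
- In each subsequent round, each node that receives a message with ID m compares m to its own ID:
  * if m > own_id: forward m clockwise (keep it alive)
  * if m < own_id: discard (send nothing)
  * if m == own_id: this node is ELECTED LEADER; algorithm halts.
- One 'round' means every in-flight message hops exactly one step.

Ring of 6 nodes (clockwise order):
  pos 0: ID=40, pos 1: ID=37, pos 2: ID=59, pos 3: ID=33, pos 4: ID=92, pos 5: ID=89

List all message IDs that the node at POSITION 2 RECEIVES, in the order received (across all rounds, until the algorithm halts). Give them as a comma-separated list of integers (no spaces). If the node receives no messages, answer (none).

Round 1: pos1(id37) recv 40: fwd; pos2(id59) recv 37: drop; pos3(id33) recv 59: fwd; pos4(id92) recv 33: drop; pos5(id89) recv 92: fwd; pos0(id40) recv 89: fwd
Round 2: pos2(id59) recv 40: drop; pos4(id92) recv 59: drop; pos0(id40) recv 92: fwd; pos1(id37) recv 89: fwd
Round 3: pos1(id37) recv 92: fwd; pos2(id59) recv 89: fwd
Round 4: pos2(id59) recv 92: fwd; pos3(id33) recv 89: fwd
Round 5: pos3(id33) recv 92: fwd; pos4(id92) recv 89: drop
Round 6: pos4(id92) recv 92: ELECTED

Answer: 37,40,89,92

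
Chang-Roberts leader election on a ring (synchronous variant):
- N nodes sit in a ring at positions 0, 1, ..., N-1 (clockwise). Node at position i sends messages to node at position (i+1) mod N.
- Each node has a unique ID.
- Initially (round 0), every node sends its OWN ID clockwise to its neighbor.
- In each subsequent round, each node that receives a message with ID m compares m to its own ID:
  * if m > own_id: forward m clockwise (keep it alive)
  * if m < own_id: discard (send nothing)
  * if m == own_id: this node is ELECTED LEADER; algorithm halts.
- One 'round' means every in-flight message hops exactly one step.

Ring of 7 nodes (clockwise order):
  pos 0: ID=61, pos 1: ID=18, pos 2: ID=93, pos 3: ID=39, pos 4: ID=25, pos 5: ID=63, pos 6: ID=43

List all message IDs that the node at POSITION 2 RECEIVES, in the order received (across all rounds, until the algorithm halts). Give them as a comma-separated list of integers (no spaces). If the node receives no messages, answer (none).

Answer: 18,61,63,93

Derivation:
Round 1: pos1(id18) recv 61: fwd; pos2(id93) recv 18: drop; pos3(id39) recv 93: fwd; pos4(id25) recv 39: fwd; pos5(id63) recv 25: drop; pos6(id43) recv 63: fwd; pos0(id61) recv 43: drop
Round 2: pos2(id93) recv 61: drop; pos4(id25) recv 93: fwd; pos5(id63) recv 39: drop; pos0(id61) recv 63: fwd
Round 3: pos5(id63) recv 93: fwd; pos1(id18) recv 63: fwd
Round 4: pos6(id43) recv 93: fwd; pos2(id93) recv 63: drop
Round 5: pos0(id61) recv 93: fwd
Round 6: pos1(id18) recv 93: fwd
Round 7: pos2(id93) recv 93: ELECTED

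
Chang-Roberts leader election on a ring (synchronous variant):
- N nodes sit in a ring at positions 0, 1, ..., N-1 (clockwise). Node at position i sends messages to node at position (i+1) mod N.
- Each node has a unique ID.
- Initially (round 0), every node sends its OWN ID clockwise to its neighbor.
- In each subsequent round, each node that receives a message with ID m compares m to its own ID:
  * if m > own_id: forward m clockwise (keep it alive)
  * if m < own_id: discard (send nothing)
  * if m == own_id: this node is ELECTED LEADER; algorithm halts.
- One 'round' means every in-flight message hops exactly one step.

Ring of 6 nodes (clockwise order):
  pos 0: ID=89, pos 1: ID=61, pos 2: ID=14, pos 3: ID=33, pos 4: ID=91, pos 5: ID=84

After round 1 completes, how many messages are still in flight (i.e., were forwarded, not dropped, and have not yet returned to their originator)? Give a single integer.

Round 1: pos1(id61) recv 89: fwd; pos2(id14) recv 61: fwd; pos3(id33) recv 14: drop; pos4(id91) recv 33: drop; pos5(id84) recv 91: fwd; pos0(id89) recv 84: drop
After round 1: 3 messages still in flight

Answer: 3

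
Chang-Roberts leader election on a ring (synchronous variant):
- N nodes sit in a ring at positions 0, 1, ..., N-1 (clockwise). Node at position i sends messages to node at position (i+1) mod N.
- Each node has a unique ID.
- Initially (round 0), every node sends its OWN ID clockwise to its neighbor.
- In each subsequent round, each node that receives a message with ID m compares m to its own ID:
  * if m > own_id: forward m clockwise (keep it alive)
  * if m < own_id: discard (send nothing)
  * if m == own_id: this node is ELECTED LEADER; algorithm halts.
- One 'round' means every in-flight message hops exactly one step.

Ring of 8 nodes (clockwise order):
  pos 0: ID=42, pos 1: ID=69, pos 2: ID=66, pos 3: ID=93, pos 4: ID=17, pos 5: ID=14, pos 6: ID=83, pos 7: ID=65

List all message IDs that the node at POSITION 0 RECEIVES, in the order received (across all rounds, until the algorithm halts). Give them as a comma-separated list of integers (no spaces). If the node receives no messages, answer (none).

Round 1: pos1(id69) recv 42: drop; pos2(id66) recv 69: fwd; pos3(id93) recv 66: drop; pos4(id17) recv 93: fwd; pos5(id14) recv 17: fwd; pos6(id83) recv 14: drop; pos7(id65) recv 83: fwd; pos0(id42) recv 65: fwd
Round 2: pos3(id93) recv 69: drop; pos5(id14) recv 93: fwd; pos6(id83) recv 17: drop; pos0(id42) recv 83: fwd; pos1(id69) recv 65: drop
Round 3: pos6(id83) recv 93: fwd; pos1(id69) recv 83: fwd
Round 4: pos7(id65) recv 93: fwd; pos2(id66) recv 83: fwd
Round 5: pos0(id42) recv 93: fwd; pos3(id93) recv 83: drop
Round 6: pos1(id69) recv 93: fwd
Round 7: pos2(id66) recv 93: fwd
Round 8: pos3(id93) recv 93: ELECTED

Answer: 65,83,93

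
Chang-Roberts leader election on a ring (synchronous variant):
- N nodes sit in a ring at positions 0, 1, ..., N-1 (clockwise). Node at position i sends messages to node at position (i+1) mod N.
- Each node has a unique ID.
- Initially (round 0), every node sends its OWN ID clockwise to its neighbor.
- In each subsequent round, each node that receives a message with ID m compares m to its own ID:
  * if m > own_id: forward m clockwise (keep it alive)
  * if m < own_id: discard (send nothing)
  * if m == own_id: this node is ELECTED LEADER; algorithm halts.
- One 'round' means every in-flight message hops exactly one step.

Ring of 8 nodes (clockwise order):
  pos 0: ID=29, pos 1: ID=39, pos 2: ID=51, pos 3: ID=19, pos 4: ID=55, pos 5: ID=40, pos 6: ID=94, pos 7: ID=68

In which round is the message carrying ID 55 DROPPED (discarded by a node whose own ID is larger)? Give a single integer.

Answer: 2

Derivation:
Round 1: pos1(id39) recv 29: drop; pos2(id51) recv 39: drop; pos3(id19) recv 51: fwd; pos4(id55) recv 19: drop; pos5(id40) recv 55: fwd; pos6(id94) recv 40: drop; pos7(id68) recv 94: fwd; pos0(id29) recv 68: fwd
Round 2: pos4(id55) recv 51: drop; pos6(id94) recv 55: drop; pos0(id29) recv 94: fwd; pos1(id39) recv 68: fwd
Round 3: pos1(id39) recv 94: fwd; pos2(id51) recv 68: fwd
Round 4: pos2(id51) recv 94: fwd; pos3(id19) recv 68: fwd
Round 5: pos3(id19) recv 94: fwd; pos4(id55) recv 68: fwd
Round 6: pos4(id55) recv 94: fwd; pos5(id40) recv 68: fwd
Round 7: pos5(id40) recv 94: fwd; pos6(id94) recv 68: drop
Round 8: pos6(id94) recv 94: ELECTED
Message ID 55 originates at pos 4; dropped at pos 6 in round 2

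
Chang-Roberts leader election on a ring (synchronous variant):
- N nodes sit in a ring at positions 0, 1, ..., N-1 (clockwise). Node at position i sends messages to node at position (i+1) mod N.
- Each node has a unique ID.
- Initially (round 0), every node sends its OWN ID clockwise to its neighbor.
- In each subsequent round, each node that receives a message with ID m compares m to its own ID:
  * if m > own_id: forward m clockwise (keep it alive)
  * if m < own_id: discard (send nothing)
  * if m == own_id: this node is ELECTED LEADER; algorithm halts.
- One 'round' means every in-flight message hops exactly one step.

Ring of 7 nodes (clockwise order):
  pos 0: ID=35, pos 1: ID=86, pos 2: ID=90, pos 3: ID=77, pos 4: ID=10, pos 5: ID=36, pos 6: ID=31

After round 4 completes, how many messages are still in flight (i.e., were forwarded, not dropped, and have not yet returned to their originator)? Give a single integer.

Round 1: pos1(id86) recv 35: drop; pos2(id90) recv 86: drop; pos3(id77) recv 90: fwd; pos4(id10) recv 77: fwd; pos5(id36) recv 10: drop; pos6(id31) recv 36: fwd; pos0(id35) recv 31: drop
Round 2: pos4(id10) recv 90: fwd; pos5(id36) recv 77: fwd; pos0(id35) recv 36: fwd
Round 3: pos5(id36) recv 90: fwd; pos6(id31) recv 77: fwd; pos1(id86) recv 36: drop
Round 4: pos6(id31) recv 90: fwd; pos0(id35) recv 77: fwd
After round 4: 2 messages still in flight

Answer: 2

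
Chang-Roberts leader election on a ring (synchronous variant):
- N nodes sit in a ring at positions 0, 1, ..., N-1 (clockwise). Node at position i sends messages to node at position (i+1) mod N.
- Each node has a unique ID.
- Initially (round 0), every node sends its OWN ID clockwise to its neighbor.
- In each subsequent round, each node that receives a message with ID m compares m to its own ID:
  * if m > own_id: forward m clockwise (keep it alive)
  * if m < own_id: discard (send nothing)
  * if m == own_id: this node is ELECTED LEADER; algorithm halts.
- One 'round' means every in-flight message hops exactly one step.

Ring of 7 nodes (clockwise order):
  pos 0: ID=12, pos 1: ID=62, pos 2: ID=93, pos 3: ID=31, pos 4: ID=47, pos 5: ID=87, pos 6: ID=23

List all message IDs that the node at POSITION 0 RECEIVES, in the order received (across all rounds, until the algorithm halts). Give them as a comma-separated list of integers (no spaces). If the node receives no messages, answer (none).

Round 1: pos1(id62) recv 12: drop; pos2(id93) recv 62: drop; pos3(id31) recv 93: fwd; pos4(id47) recv 31: drop; pos5(id87) recv 47: drop; pos6(id23) recv 87: fwd; pos0(id12) recv 23: fwd
Round 2: pos4(id47) recv 93: fwd; pos0(id12) recv 87: fwd; pos1(id62) recv 23: drop
Round 3: pos5(id87) recv 93: fwd; pos1(id62) recv 87: fwd
Round 4: pos6(id23) recv 93: fwd; pos2(id93) recv 87: drop
Round 5: pos0(id12) recv 93: fwd
Round 6: pos1(id62) recv 93: fwd
Round 7: pos2(id93) recv 93: ELECTED

Answer: 23,87,93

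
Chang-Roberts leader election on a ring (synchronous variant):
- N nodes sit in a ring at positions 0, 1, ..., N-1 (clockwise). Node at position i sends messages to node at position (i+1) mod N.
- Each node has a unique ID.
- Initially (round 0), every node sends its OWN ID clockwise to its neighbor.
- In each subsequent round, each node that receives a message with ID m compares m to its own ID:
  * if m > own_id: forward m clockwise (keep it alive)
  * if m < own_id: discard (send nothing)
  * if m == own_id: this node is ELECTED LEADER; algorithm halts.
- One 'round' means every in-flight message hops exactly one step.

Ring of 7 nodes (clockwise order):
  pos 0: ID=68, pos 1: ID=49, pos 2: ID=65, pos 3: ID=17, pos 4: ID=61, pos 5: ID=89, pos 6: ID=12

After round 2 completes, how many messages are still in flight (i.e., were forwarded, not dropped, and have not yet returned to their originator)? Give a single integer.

Answer: 3

Derivation:
Round 1: pos1(id49) recv 68: fwd; pos2(id65) recv 49: drop; pos3(id17) recv 65: fwd; pos4(id61) recv 17: drop; pos5(id89) recv 61: drop; pos6(id12) recv 89: fwd; pos0(id68) recv 12: drop
Round 2: pos2(id65) recv 68: fwd; pos4(id61) recv 65: fwd; pos0(id68) recv 89: fwd
After round 2: 3 messages still in flight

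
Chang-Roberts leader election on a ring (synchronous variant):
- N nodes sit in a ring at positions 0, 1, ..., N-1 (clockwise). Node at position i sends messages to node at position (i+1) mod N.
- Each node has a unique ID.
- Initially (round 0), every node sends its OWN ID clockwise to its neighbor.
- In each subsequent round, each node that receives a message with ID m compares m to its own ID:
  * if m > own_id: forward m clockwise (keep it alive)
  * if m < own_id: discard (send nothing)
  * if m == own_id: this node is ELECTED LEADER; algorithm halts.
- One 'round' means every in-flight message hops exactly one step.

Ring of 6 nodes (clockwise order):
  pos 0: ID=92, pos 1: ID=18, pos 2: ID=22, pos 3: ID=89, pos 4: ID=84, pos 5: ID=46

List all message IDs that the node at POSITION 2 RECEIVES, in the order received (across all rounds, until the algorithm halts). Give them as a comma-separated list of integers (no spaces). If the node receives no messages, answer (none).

Round 1: pos1(id18) recv 92: fwd; pos2(id22) recv 18: drop; pos3(id89) recv 22: drop; pos4(id84) recv 89: fwd; pos5(id46) recv 84: fwd; pos0(id92) recv 46: drop
Round 2: pos2(id22) recv 92: fwd; pos5(id46) recv 89: fwd; pos0(id92) recv 84: drop
Round 3: pos3(id89) recv 92: fwd; pos0(id92) recv 89: drop
Round 4: pos4(id84) recv 92: fwd
Round 5: pos5(id46) recv 92: fwd
Round 6: pos0(id92) recv 92: ELECTED

Answer: 18,92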